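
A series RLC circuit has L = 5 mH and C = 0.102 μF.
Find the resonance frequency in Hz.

Step 1 — Resonance condition Im(Z)=0 gives ω₀ = 1/√(LC).
Step 2 — ω₀ = 1/√(0.005·1.02e-07) = 4.428e+04 rad/s.
Step 3 — f₀ = ω₀/(2π) = 7047 Hz.

f₀ = 7047 Hz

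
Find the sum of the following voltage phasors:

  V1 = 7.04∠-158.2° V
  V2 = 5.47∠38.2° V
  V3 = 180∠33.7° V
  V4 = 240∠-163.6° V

Step 1 — Convert each phasor to rectangular form:
  V1 = 7.04·(cos(-158.2°) + j·sin(-158.2°)) = -6.537 - j2.614 V
  V2 = 5.47·(cos(38.2°) + j·sin(38.2°)) = 4.299 + j3.383 V
  V3 = 180·(cos(33.7°) + j·sin(33.7°)) = 149.8 + j99.87 V
  V4 = 240·(cos(-163.6°) + j·sin(-163.6°)) = -230.2 - j67.76 V
Step 2 — Sum components: V_total = -82.72 + j32.88 V.
Step 3 — Convert to polar: |V_total| = 89.02 V, ∠V_total = 158.3°.

V_total = 89.02∠158.3° V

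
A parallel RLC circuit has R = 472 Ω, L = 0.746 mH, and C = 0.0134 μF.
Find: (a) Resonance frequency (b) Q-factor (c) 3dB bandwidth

Step 1 — Resonance: ω₀ = 1/√(LC) = 1/√(0.000746·1.34e-08) = 3.163e+05 rad/s.
Step 2 — f₀ = ω₀/(2π) = 5.034e+04 Hz.
Step 3 — Parallel Q: Q = R/(ω₀L) = 472/(3.163e+05·0.000746) = 2.
Step 4 — Bandwidth: Δω = ω₀/Q = 1.581e+05 rad/s; BW = Δω/(2π) = 2.516e+04 Hz.

(a) f₀ = 5.034e+04 Hz  (b) Q = 2  (c) BW = 2.516e+04 Hz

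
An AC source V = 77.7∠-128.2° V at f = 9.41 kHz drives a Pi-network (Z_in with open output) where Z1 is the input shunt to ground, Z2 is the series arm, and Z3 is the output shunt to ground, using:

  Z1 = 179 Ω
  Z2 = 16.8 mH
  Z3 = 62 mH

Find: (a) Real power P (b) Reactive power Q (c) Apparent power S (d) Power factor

Step 1 — Angular frequency: ω = 2π·f = 2π·9410 = 5.912e+04 rad/s.
Step 2 — Component impedances:
  Z1: Z = R = 179 Ω
  Z2: Z = jωL = j·5.912e+04·0.0168 = 0 + j993.3 Ω
  Z3: Z = jωL = j·5.912e+04·0.062 = 0 + j3666 Ω
Step 3 — With open output, the series arm Z2 and the output shunt Z3 appear in series to ground: Z2 + Z3 = 0 + j4659 Ω.
Step 4 — Parallel with input shunt Z1: Z_in = Z1 || (Z2 + Z3) = 178.7 + j6.867 Ω = 178.9∠2.2° Ω.
Step 5 — Source phasor: V = 77.7∠-128.2° V = -48.05 - j61.06 V.
Step 6 — Current: I = V / Z = -0.2815 - j0.3308 A = 0.4344∠-130.4° A.
Step 7 — Complex power: S = V·I* = 33.73 + j1.296 VA.
Step 8 — Real power: P = Re(S) = 33.73 W.
Step 9 — Reactive power: Q = Im(S) = 1.296 VAR.
Step 10 — Apparent power: |S| = 33.75 VA.
Step 11 — Power factor: PF = P/|S| = 0.9993 (lagging).

(a) P = 33.73 W  (b) Q = 1.296 VAR  (c) S = 33.75 VA  (d) PF = 0.9993 (lagging)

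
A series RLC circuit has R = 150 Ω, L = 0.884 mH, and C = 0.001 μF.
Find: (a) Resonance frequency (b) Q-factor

Step 1 — Resonance condition Im(Z)=0 gives ω₀ = 1/√(LC).
Step 2 — ω₀ = 1/√(0.000884·1e-09) = 1.064e+06 rad/s.
Step 3 — f₀ = ω₀/(2π) = 1.693e+05 Hz.
Step 4 — Series Q: Q = ω₀L/R = 1.064e+06·0.000884/150 = 6.268.

(a) f₀ = 1.693e+05 Hz  (b) Q = 6.268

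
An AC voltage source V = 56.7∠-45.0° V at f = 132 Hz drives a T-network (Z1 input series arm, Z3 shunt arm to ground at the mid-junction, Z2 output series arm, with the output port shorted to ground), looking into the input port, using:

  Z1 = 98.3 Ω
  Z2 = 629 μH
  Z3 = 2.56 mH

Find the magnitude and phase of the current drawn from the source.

Step 1 — Angular frequency: ω = 2π·f = 2π·132 = 829.4 rad/s.
Step 2 — Component impedances:
  Z1: Z = R = 98.3 Ω
  Z2: Z = jωL = j·829.4·0.000629 = 0 + j0.5217 Ω
  Z3: Z = jωL = j·829.4·0.00256 = 0 + j2.123 Ω
Step 3 — With the output port shorted to ground, the output series arm Z2 runs from the junction to ground; the shunt arm Z3 also runs from the junction to ground. They appear in parallel: Z3 || Z2 = 0 + j0.4188 Ω.
Step 4 — Series with input arm Z1: Z_in = Z1 + (Z3 || Z2) = 98.3 + j0.4188 Ω = 98.3∠0.2° Ω.
Step 5 — Source phasor: V = 56.7∠-45.0° V = 40.09 - j40.09 V.
Step 6 — Ohm's law: I = V / Z_total = (40.09 - j40.09) / (98.3 + j0.4188) = 0.4061 - j0.4096 A.
Step 7 — Convert to polar: |I| = 0.5768 A, ∠I = -45.2°.

I = 0.5768∠-45.2° A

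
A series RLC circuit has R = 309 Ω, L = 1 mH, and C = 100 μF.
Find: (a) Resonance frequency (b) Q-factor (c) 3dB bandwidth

Step 1 — Resonance condition Im(Z)=0 gives ω₀ = 1/√(LC).
Step 2 — ω₀ = 1/√(0.001·0.0001) = 3162 rad/s.
Step 3 — f₀ = ω₀/(2π) = 503.3 Hz.
Step 4 — Series Q: Q = ω₀L/R = 3162·0.001/309 = 0.01023.
Step 5 — 3dB bandwidth: Δω = ω₀/Q = 3.09e+05 rad/s; BW = Δω/(2π) = 4.918e+04 Hz.

(a) f₀ = 503.3 Hz  (b) Q = 0.01023  (c) BW = 4.918e+04 Hz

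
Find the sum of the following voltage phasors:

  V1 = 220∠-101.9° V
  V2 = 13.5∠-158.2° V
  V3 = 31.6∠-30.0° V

Step 1 — Convert each phasor to rectangular form:
  V1 = 220·(cos(-101.9°) + j·sin(-101.9°)) = -45.36 - j215.3 V
  V2 = 13.5·(cos(-158.2°) + j·sin(-158.2°)) = -12.53 - j5.013 V
  V3 = 31.6·(cos(-30.0°) + j·sin(-30.0°)) = 27.37 - j15.8 V
Step 2 — Sum components: V_total = -30.53 - j236.1 V.
Step 3 — Convert to polar: |V_total| = 238.1 V, ∠V_total = -97.4°.

V_total = 238.1∠-97.4° V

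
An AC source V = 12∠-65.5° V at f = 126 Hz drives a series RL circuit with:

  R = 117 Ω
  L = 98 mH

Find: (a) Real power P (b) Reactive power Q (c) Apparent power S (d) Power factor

Step 1 — Angular frequency: ω = 2π·f = 2π·126 = 791.7 rad/s.
Step 2 — Component impedances:
  R: Z = R = 117 Ω
  L: Z = jωL = j·791.7·0.098 = 0 + j77.58 Ω
Step 3 — Series combination: Z_total = R + L = 117 + j77.58 Ω = 140.4∠33.5° Ω.
Step 4 — Source phasor: V = 12∠-65.5° V = 4.976 - j10.92 V.
Step 5 — Current: I = V / Z = -0.01344 - j0.08441 A = 0.08548∠-99.0° A.
Step 6 — Complex power: S = V·I* = 0.8549 + j0.5669 VA.
Step 7 — Real power: P = Re(S) = 0.8549 W.
Step 8 — Reactive power: Q = Im(S) = 0.5669 VAR.
Step 9 — Apparent power: |S| = 1.026 VA.
Step 10 — Power factor: PF = P/|S| = 0.8334 (lagging).

(a) P = 0.8549 W  (b) Q = 0.5669 VAR  (c) S = 1.026 VA  (d) PF = 0.8334 (lagging)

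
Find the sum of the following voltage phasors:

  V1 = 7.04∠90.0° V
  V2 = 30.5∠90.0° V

Step 1 — Convert each phasor to rectangular form:
  V1 = 7.04·(cos(90.0°) + j·sin(90.0°)) = 0 + j7.04 V
  V2 = 30.5·(cos(90.0°) + j·sin(90.0°)) = 0 + j30.5 V
Step 2 — Sum components: V_total = 0 + j37.54 V.
Step 3 — Convert to polar: |V_total| = 37.54 V, ∠V_total = 90.0°.

V_total = 37.54∠90.0° V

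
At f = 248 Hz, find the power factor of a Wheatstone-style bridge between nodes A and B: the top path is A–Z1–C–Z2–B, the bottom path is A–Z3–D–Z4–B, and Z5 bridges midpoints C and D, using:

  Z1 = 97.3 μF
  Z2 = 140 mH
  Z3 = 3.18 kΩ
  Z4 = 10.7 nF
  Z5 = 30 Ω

Step 1 — Angular frequency: ω = 2π·f = 2π·248 = 1558 rad/s.
Step 2 — Component impedances:
  Z1: Z = 1/(jωC) = -j/(ω·C) = 0 - j6.596 Ω
  Z2: Z = jωL = j·1558·0.14 = 0 + j218.2 Ω
  Z3: Z = R = 3180 Ω
  Z4: Z = 1/(jωC) = -j/(ω·C) = 0 - j5.998e+04 Ω
  Z5: Z = R = 30 Ω
Step 3 — Bridge requires nodal analysis (the Z5 bridge couples midpoints C and D, so the two paths cannot be reduced to a simple series/parallel combination). Setting node B to ground and injecting 1 A at node A, the 3-node admittance system at A, C, D solves to V_A = Z_AB = 0.01395 + j212.4 Ω = 212.4∠90.0° Ω.
Step 4 — Power factor: PF = cos(φ) = Re(Z)/|Z| = 0.013949/212.35 = 6.569e-05.
Step 5 — Type: Im(Z) = 212.4 ⇒ lagging (phase φ = 90.0°).

PF = 6.569e-05 (lagging, φ = 90.0°)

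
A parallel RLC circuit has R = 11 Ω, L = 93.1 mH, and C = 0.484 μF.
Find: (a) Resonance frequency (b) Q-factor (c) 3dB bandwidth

Step 1 — Resonance: ω₀ = 1/√(LC) = 1/√(0.0931·4.84e-07) = 4711 rad/s.
Step 2 — f₀ = ω₀/(2π) = 749.8 Hz.
Step 3 — Parallel Q: Q = R/(ω₀L) = 11/(4711·0.0931) = 0.02508.
Step 4 — Bandwidth: Δω = ω₀/Q = 1.878e+05 rad/s; BW = Δω/(2π) = 2.989e+04 Hz.

(a) f₀ = 749.8 Hz  (b) Q = 0.02508  (c) BW = 2.989e+04 Hz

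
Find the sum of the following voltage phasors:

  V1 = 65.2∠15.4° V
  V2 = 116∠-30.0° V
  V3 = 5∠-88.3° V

Step 1 — Convert each phasor to rectangular form:
  V1 = 65.2·(cos(15.4°) + j·sin(15.4°)) = 62.86 + j17.31 V
  V2 = 116·(cos(-30.0°) + j·sin(-30.0°)) = 100.5 - j58 V
  V3 = 5·(cos(-88.3°) + j·sin(-88.3°)) = 0.1483 - j4.998 V
Step 2 — Sum components: V_total = 163.5 - j45.68 V.
Step 3 — Convert to polar: |V_total| = 169.7 V, ∠V_total = -15.6°.

V_total = 169.7∠-15.6° V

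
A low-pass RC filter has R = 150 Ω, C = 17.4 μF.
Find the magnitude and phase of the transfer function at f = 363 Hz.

Step 1 — Angular frequency: ω = 2π·363 = 2281 rad/s.
Step 2 — Transfer function: H(jω) = 1/(1 + jωRC).
Step 3 — Denominator: 1 + jωRC = 1 + j·2281·150·1.74e-05 = 1 + j5.953.
Step 4 — H = 0.02744 - j0.1634.
Step 5 — Magnitude: |H| = 0.1657 (-15.6 dB); phase: φ = -80.5°.

|H| = 0.1657 (-15.6 dB), φ = -80.5°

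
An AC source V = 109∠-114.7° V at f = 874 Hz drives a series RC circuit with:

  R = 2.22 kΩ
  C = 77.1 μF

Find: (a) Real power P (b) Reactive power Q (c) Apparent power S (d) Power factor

Step 1 — Angular frequency: ω = 2π·f = 2π·874 = 5492 rad/s.
Step 2 — Component impedances:
  R: Z = R = 2220 Ω
  C: Z = 1/(jωC) = -j/(ω·C) = 0 - j2.362 Ω
Step 3 — Series combination: Z_total = R + C = 2220 - j2.362 Ω = 2220∠-0.1° Ω.
Step 4 — Source phasor: V = 109∠-114.7° V = -45.55 - j99.03 V.
Step 5 — Current: I = V / Z = -0.02047 - j0.04463 A = 0.0491∠-114.6° A.
Step 6 — Complex power: S = V·I* = 5.352 - j0.005694 VA.
Step 7 — Real power: P = Re(S) = 5.352 W.
Step 8 — Reactive power: Q = Im(S) = -0.005694 VAR.
Step 9 — Apparent power: |S| = 5.352 VA.
Step 10 — Power factor: PF = P/|S| = 1 (leading).

(a) P = 5.352 W  (b) Q = -0.005694 VAR  (c) S = 5.352 VA  (d) PF = 1 (leading)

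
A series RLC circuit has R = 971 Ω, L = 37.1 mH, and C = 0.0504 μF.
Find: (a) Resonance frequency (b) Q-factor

Step 1 — Resonance condition Im(Z)=0 gives ω₀ = 1/√(LC).
Step 2 — ω₀ = 1/√(0.0371·5.04e-08) = 2.313e+04 rad/s.
Step 3 — f₀ = ω₀/(2π) = 3681 Hz.
Step 4 — Series Q: Q = ω₀L/R = 2.313e+04·0.0371/971 = 0.8836.

(a) f₀ = 3681 Hz  (b) Q = 0.8836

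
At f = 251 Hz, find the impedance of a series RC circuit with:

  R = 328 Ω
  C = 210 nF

Step 1 — Angular frequency: ω = 2π·f = 2π·251 = 1577 rad/s.
Step 2 — Component impedances:
  R: Z = R = 328 Ω
  C: Z = 1/(jωC) = -j/(ω·C) = 0 - j3019 Ω
Step 3 — Series combination: Z_total = R + C = 328 - j3019 Ω = 3037∠-83.8° Ω.

Z = 328 - j3019 Ω = 3037∠-83.8° Ω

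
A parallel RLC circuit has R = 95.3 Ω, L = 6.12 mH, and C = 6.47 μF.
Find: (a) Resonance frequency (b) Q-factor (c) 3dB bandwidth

Step 1 — Resonance: ω₀ = 1/√(LC) = 1/√(0.00612·6.47e-06) = 5025 rad/s.
Step 2 — f₀ = ω₀/(2π) = 799.8 Hz.
Step 3 — Parallel Q: Q = R/(ω₀L) = 95.3/(5025·0.00612) = 3.099.
Step 4 — Bandwidth: Δω = ω₀/Q = 1622 rad/s; BW = Δω/(2π) = 258.1 Hz.

(a) f₀ = 799.8 Hz  (b) Q = 3.099  (c) BW = 258.1 Hz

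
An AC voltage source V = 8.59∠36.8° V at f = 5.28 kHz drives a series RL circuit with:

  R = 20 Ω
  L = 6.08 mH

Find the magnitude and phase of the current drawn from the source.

Step 1 — Angular frequency: ω = 2π·f = 2π·5280 = 3.318e+04 rad/s.
Step 2 — Component impedances:
  R: Z = R = 20 Ω
  L: Z = jωL = j·3.318e+04·0.00608 = 0 + j201.7 Ω
Step 3 — Series combination: Z_total = R + L = 20 + j201.7 Ω = 202.7∠84.3° Ω.
Step 4 — Source phasor: V = 8.59∠36.8° V = 6.878 + j5.146 V.
Step 5 — Ohm's law: I = V / Z_total = (6.878 + j5.146) / (20 + j201.7) = 0.02861 - j0.03126 A.
Step 6 — Convert to polar: |I| = 0.04238 A, ∠I = -47.5°.

I = 0.04238∠-47.5° A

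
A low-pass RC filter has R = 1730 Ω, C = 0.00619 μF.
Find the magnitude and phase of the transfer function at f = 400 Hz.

Step 1 — Angular frequency: ω = 2π·400 = 2513 rad/s.
Step 2 — Transfer function: H(jω) = 1/(1 + jωRC).
Step 3 — Denominator: 1 + jωRC = 1 + j·2513·1730·6.19e-09 = 1 + j0.02691.
Step 4 — H = 0.9993 - j0.02689.
Step 5 — Magnitude: |H| = 0.9996 (-0.0 dB); phase: φ = -1.5°.

|H| = 0.9996 (-0.0 dB), φ = -1.5°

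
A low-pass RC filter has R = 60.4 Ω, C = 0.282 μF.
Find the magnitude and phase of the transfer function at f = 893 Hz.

Step 1 — Angular frequency: ω = 2π·893 = 5611 rad/s.
Step 2 — Transfer function: H(jω) = 1/(1 + jωRC).
Step 3 — Denominator: 1 + jωRC = 1 + j·5611·60.4·2.82e-07 = 1 + j0.09557.
Step 4 — H = 0.9909 - j0.0947.
Step 5 — Magnitude: |H| = 0.9955 (-0.0 dB); phase: φ = -5.5°.

|H| = 0.9955 (-0.0 dB), φ = -5.5°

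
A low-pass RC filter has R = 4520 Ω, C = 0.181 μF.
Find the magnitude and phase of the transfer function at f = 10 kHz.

Step 1 — Angular frequency: ω = 2π·1e+04 = 6.283e+04 rad/s.
Step 2 — Transfer function: H(jω) = 1/(1 + jωRC).
Step 3 — Denominator: 1 + jωRC = 1 + j·6.283e+04·4520·1.81e-07 = 1 + j51.4.
Step 4 — H = 0.0003783 - j0.01945.
Step 5 — Magnitude: |H| = 0.01945 (-34.2 dB); phase: φ = -88.9°.

|H| = 0.01945 (-34.2 dB), φ = -88.9°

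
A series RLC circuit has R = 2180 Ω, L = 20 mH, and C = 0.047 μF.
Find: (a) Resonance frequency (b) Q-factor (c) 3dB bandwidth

Step 1 — Resonance: ω₀ = 1/√(LC) = 1/√(0.02·4.7e-08) = 3.262e+04 rad/s.
Step 2 — f₀ = ω₀/(2π) = 5191 Hz.
Step 3 — Series Q: Q = ω₀L/R = 3.262e+04·0.02/2180 = 0.2992.
Step 4 — Bandwidth: Δω = ω₀/Q = 1.09e+05 rad/s; BW = Δω/(2π) = 1.735e+04 Hz.

(a) f₀ = 5191 Hz  (b) Q = 0.2992  (c) BW = 1.735e+04 Hz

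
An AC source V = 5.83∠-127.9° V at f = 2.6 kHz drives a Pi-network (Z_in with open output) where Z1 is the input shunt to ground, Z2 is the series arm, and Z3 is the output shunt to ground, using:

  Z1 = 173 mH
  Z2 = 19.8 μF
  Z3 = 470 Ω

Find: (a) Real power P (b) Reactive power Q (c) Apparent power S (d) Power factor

Step 1 — Angular frequency: ω = 2π·f = 2π·2600 = 1.634e+04 rad/s.
Step 2 — Component impedances:
  Z1: Z = jωL = j·1.634e+04·0.173 = 0 + j2826 Ω
  Z2: Z = 1/(jωC) = -j/(ω·C) = 0 - j3.092 Ω
  Z3: Z = R = 470 Ω
Step 3 — With open output, the series arm Z2 and the output shunt Z3 appear in series to ground: Z2 + Z3 = 470 - j3.092 Ω.
Step 4 — Parallel with input shunt Z1: Z_in = Z1 || (Z2 + Z3) = 458.3 + j73.21 Ω = 464.1∠9.1° Ω.
Step 5 — Source phasor: V = 5.83∠-127.9° V = -3.581 - j4.6 V.
Step 6 — Current: I = V / Z = -0.009183 - j0.008571 A = 0.01256∠-137.0° A.
Step 7 — Complex power: S = V·I* = 0.07231 + j0.01155 VA.
Step 8 — Real power: P = Re(S) = 0.07231 W.
Step 9 — Reactive power: Q = Im(S) = 0.01155 VAR.
Step 10 — Apparent power: |S| = 0.07323 VA.
Step 11 — Power factor: PF = P/|S| = 0.9875 (lagging).

(a) P = 0.07231 W  (b) Q = 0.01155 VAR  (c) S = 0.07323 VA  (d) PF = 0.9875 (lagging)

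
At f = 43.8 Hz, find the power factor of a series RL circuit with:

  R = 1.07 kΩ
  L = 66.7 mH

Step 1 — Angular frequency: ω = 2π·f = 2π·43.8 = 275.2 rad/s.
Step 2 — Component impedances:
  R: Z = R = 1070 Ω
  L: Z = jωL = j·275.2·0.0667 = 0 + j18.36 Ω
Step 3 — Series combination: Z_total = R + L = 1070 + j18.36 Ω = 1070∠1.0° Ω.
Step 4 — Power factor: PF = cos(φ) = Re(Z)/|Z| = 1070/1070.16 = 0.9999.
Step 5 — Type: Im(Z) = 18.36 ⇒ lagging (phase φ = 1.0°).

PF = 0.9999 (lagging, φ = 1.0°)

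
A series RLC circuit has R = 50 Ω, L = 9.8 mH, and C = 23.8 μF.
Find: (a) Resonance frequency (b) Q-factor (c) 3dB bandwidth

Step 1 — Resonance: ω₀ = 1/√(LC) = 1/√(0.0098·2.38e-05) = 2071 rad/s.
Step 2 — f₀ = ω₀/(2π) = 329.5 Hz.
Step 3 — Series Q: Q = ω₀L/R = 2071·0.0098/50 = 0.4058.
Step 4 — Bandwidth: Δω = ω₀/Q = 5102 rad/s; BW = Δω/(2π) = 812 Hz.

(a) f₀ = 329.5 Hz  (b) Q = 0.4058  (c) BW = 812 Hz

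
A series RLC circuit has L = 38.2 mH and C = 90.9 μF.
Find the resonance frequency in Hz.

Step 1 — Resonance condition Im(Z)=0 gives ω₀ = 1/√(LC).
Step 2 — ω₀ = 1/√(0.0382·9.09e-05) = 536.6 rad/s.
Step 3 — f₀ = ω₀/(2π) = 85.41 Hz.

f₀ = 85.41 Hz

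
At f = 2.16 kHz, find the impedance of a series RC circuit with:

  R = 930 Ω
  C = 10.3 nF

Step 1 — Angular frequency: ω = 2π·f = 2π·2160 = 1.357e+04 rad/s.
Step 2 — Component impedances:
  R: Z = R = 930 Ω
  C: Z = 1/(jωC) = -j/(ω·C) = 0 - j7154 Ω
Step 3 — Series combination: Z_total = R + C = 930 - j7154 Ω = 7214∠-82.6° Ω.

Z = 930 - j7154 Ω = 7214∠-82.6° Ω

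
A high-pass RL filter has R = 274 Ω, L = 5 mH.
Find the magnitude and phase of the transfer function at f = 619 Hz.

Step 1 — Angular frequency: ω = 2π·619 = 3889 rad/s.
Step 2 — Transfer function: H(jω) = jωL/(R + jωL).
Step 3 — Numerator jωL = j·19.45; denominator R + jωL = 274 + j19.45.
Step 4 — H = 0.005012 + j0.07062.
Step 5 — Magnitude: |H| = 0.07079 (-23.0 dB); phase: φ = 85.9°.

|H| = 0.07079 (-23.0 dB), φ = 85.9°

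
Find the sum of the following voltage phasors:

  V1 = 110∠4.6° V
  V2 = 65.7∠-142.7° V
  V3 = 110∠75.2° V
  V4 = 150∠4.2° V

Step 1 — Convert each phasor to rectangular form:
  V1 = 110·(cos(4.6°) + j·sin(4.6°)) = 109.6 + j8.822 V
  V2 = 65.7·(cos(-142.7°) + j·sin(-142.7°)) = -52.26 - j39.81 V
  V3 = 110·(cos(75.2°) + j·sin(75.2°)) = 28.1 + j106.4 V
  V4 = 150·(cos(4.2°) + j·sin(4.2°)) = 149.6 + j10.99 V
Step 2 — Sum components: V_total = 235.1 + j86.34 V.
Step 3 — Convert to polar: |V_total| = 250.4 V, ∠V_total = 20.2°.

V_total = 250.4∠20.2° V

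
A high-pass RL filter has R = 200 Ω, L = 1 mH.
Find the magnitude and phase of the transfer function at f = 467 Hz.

Step 1 — Angular frequency: ω = 2π·467 = 2934 rad/s.
Step 2 — Transfer function: H(jω) = jωL/(R + jωL).
Step 3 — Numerator jωL = j·2.934; denominator R + jωL = 200 + j2.934.
Step 4 — H = 0.0002152 + j0.01467.
Step 5 — Magnitude: |H| = 0.01467 (-36.7 dB); phase: φ = 89.2°.

|H| = 0.01467 (-36.7 dB), φ = 89.2°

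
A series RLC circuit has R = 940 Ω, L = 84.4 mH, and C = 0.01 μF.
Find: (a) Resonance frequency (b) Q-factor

Step 1 — Resonance condition Im(Z)=0 gives ω₀ = 1/√(LC).
Step 2 — ω₀ = 1/√(0.0844·1e-08) = 3.442e+04 rad/s.
Step 3 — f₀ = ω₀/(2π) = 5478 Hz.
Step 4 — Series Q: Q = ω₀L/R = 3.442e+04·0.0844/940 = 3.091.

(a) f₀ = 5478 Hz  (b) Q = 3.091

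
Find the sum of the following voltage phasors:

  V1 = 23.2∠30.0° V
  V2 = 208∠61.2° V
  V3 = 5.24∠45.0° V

Step 1 — Convert each phasor to rectangular form:
  V1 = 23.2·(cos(30.0°) + j·sin(30.0°)) = 20.09 + j11.6 V
  V2 = 208·(cos(61.2°) + j·sin(61.2°)) = 100.2 + j182.3 V
  V3 = 5.24·(cos(45.0°) + j·sin(45.0°)) = 3.705 + j3.705 V
Step 2 — Sum components: V_total = 124 + j197.6 V.
Step 3 — Convert to polar: |V_total| = 233.3 V, ∠V_total = 57.9°.

V_total = 233.3∠57.9° V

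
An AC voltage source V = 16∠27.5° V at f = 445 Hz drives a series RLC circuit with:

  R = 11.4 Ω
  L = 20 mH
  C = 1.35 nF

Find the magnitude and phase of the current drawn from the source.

Step 1 — Angular frequency: ω = 2π·f = 2π·445 = 2796 rad/s.
Step 2 — Component impedances:
  R: Z = R = 11.4 Ω
  L: Z = jωL = j·2796·0.02 = 0 + j55.92 Ω
  C: Z = 1/(jωC) = -j/(ω·C) = 0 - j2.649e+05 Ω
Step 3 — Series combination: Z_total = R + L + C = 11.4 - j2.649e+05 Ω = 2.649e+05∠-90.0° Ω.
Step 4 — Source phasor: V = 16∠27.5° V = 14.19 + j7.388 V.
Step 5 — Ohm's law: I = V / Z_total = (14.19 + j7.388) / (11.4 - j2.649e+05) = -2.789e-05 + j5.358e-05 A.
Step 6 — Convert to polar: |I| = 6.041e-05 A, ∠I = 117.5°.

I = 6.041e-05∠117.5° A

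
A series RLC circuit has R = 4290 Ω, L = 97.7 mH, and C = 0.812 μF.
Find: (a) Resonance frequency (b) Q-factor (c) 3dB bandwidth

Step 1 — Resonance: ω₀ = 1/√(LC) = 1/√(0.0977·8.12e-07) = 3550 rad/s.
Step 2 — f₀ = ω₀/(2π) = 565.1 Hz.
Step 3 — Series Q: Q = ω₀L/R = 3550·0.0977/4290 = 0.08086.
Step 4 — Bandwidth: Δω = ω₀/Q = 4.391e+04 rad/s; BW = Δω/(2π) = 6988 Hz.

(a) f₀ = 565.1 Hz  (b) Q = 0.08086  (c) BW = 6988 Hz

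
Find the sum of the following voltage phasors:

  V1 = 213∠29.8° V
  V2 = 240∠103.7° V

Step 1 — Convert each phasor to rectangular form:
  V1 = 213·(cos(29.8°) + j·sin(29.8°)) = 184.8 + j105.9 V
  V2 = 240·(cos(103.7°) + j·sin(103.7°)) = -56.84 + j233.2 V
Step 2 — Sum components: V_total = 128 + j339 V.
Step 3 — Convert to polar: |V_total| = 362.4 V, ∠V_total = 69.3°.

V_total = 362.4∠69.3° V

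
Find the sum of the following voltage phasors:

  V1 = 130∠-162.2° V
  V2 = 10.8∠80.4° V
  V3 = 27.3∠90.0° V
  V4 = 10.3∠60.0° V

Step 1 — Convert each phasor to rectangular form:
  V1 = 130·(cos(-162.2°) + j·sin(-162.2°)) = -123.8 - j39.74 V
  V2 = 10.8·(cos(80.4°) + j·sin(80.4°)) = 1.801 + j10.65 V
  V3 = 27.3·(cos(90.0°) + j·sin(90.0°)) = 0 + j27.3 V
  V4 = 10.3·(cos(60.0°) + j·sin(60.0°)) = 5.15 + j8.92 V
Step 2 — Sum components: V_total = -116.8 + j7.128 V.
Step 3 — Convert to polar: |V_total| = 117 V, ∠V_total = 176.5°.

V_total = 117∠176.5° V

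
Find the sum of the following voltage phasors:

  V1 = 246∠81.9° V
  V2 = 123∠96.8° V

Step 1 — Convert each phasor to rectangular form:
  V1 = 246·(cos(81.9°) + j·sin(81.9°)) = 34.66 + j243.5 V
  V2 = 123·(cos(96.8°) + j·sin(96.8°)) = -14.56 + j122.1 V
Step 2 — Sum components: V_total = 20.1 + j365.7 V.
Step 3 — Convert to polar: |V_total| = 366.2 V, ∠V_total = 86.9°.

V_total = 366.2∠86.9° V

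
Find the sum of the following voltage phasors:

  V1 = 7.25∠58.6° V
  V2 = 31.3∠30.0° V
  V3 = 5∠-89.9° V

Step 1 — Convert each phasor to rectangular form:
  V1 = 7.25·(cos(58.6°) + j·sin(58.6°)) = 3.777 + j6.188 V
  V2 = 31.3·(cos(30.0°) + j·sin(30.0°)) = 27.11 + j15.65 V
  V3 = 5·(cos(-89.9°) + j·sin(-89.9°)) = 0.008727 - j5 V
Step 2 — Sum components: V_total = 30.89 + j16.84 V.
Step 3 — Convert to polar: |V_total| = 35.18 V, ∠V_total = 28.6°.

V_total = 35.18∠28.6° V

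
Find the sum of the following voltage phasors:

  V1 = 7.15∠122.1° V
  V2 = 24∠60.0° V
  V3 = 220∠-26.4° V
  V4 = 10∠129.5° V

Step 1 — Convert each phasor to rectangular form:
  V1 = 7.15·(cos(122.1°) + j·sin(122.1°)) = -3.799 + j6.057 V
  V2 = 24·(cos(60.0°) + j·sin(60.0°)) = 12 + j20.78 V
  V3 = 220·(cos(-26.4°) + j·sin(-26.4°)) = 197.1 - j97.82 V
  V4 = 10·(cos(129.5°) + j·sin(129.5°)) = -6.361 + j7.716 V
Step 2 — Sum components: V_total = 198.9 - j63.26 V.
Step 3 — Convert to polar: |V_total| = 208.7 V, ∠V_total = -17.6°.

V_total = 208.7∠-17.6° V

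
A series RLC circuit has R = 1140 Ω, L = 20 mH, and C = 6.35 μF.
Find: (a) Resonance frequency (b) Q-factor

Step 1 — Resonance condition Im(Z)=0 gives ω₀ = 1/√(LC).
Step 2 — ω₀ = 1/√(0.02·6.35e-06) = 2806 rad/s.
Step 3 — f₀ = ω₀/(2π) = 446.6 Hz.
Step 4 — Series Q: Q = ω₀L/R = 2806·0.02/1140 = 0.04923.

(a) f₀ = 446.6 Hz  (b) Q = 0.04923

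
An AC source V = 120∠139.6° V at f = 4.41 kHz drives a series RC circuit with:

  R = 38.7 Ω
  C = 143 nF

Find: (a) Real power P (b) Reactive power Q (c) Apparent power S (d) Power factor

Step 1 — Angular frequency: ω = 2π·f = 2π·4410 = 2.771e+04 rad/s.
Step 2 — Component impedances:
  R: Z = R = 38.7 Ω
  C: Z = 1/(jωC) = -j/(ω·C) = 0 - j252.4 Ω
Step 3 — Series combination: Z_total = R + C = 38.7 - j252.4 Ω = 255.3∠-81.3° Ω.
Step 4 — Source phasor: V = 120∠139.6° V = -91.38 + j77.77 V.
Step 5 — Current: I = V / Z = -0.3553 - j0.3076 A = 0.47∠-139.1° A.
Step 6 — Complex power: S = V·I* = 8.548 - j55.75 VA.
Step 7 — Real power: P = Re(S) = 8.548 W.
Step 8 — Reactive power: Q = Im(S) = -55.75 VAR.
Step 9 — Apparent power: |S| = 56.4 VA.
Step 10 — Power factor: PF = P/|S| = 0.1516 (leading).

(a) P = 8.548 W  (b) Q = -55.75 VAR  (c) S = 56.4 VA  (d) PF = 0.1516 (leading)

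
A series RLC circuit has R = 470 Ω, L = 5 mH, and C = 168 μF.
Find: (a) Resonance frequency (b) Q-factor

Step 1 — Resonance condition Im(Z)=0 gives ω₀ = 1/√(LC).
Step 2 — ω₀ = 1/√(0.005·0.000168) = 1091 rad/s.
Step 3 — f₀ = ω₀/(2π) = 173.7 Hz.
Step 4 — Series Q: Q = ω₀L/R = 1091·0.005/470 = 0.01161.

(a) f₀ = 173.7 Hz  (b) Q = 0.01161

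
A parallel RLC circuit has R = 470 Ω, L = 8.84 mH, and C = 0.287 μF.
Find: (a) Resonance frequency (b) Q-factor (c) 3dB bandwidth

Step 1 — Resonance: ω₀ = 1/√(LC) = 1/√(0.00884·2.87e-07) = 1.985e+04 rad/s.
Step 2 — f₀ = ω₀/(2π) = 3160 Hz.
Step 3 — Parallel Q: Q = R/(ω₀L) = 470/(1.985e+04·0.00884) = 2.678.
Step 4 — Bandwidth: Δω = ω₀/Q = 7413 rad/s; BW = Δω/(2π) = 1180 Hz.

(a) f₀ = 3160 Hz  (b) Q = 2.678  (c) BW = 1180 Hz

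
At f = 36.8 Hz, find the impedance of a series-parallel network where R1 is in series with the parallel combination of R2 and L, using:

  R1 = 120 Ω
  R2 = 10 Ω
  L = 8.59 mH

Step 1 — Angular frequency: ω = 2π·f = 2π·36.8 = 231.2 rad/s.
Step 2 — Component impedances:
  R1: Z = R = 120 Ω
  R2: Z = R = 10 Ω
  L: Z = jωL = j·231.2·0.00859 = 0 + j1.986 Ω
Step 3 — Parallel branch: R2 || L = 1/(1/R2 + 1/L) = 0.3795 + j1.911 Ω.
Step 4 — Series with R1: Z_total = R1 + (R2 || L) = 120.4 + j1.911 Ω = 120.4∠0.9° Ω.

Z = 120.4 + j1.911 Ω = 120.4∠0.9° Ω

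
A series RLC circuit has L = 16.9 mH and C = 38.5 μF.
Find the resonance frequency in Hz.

Step 1 — Resonance condition Im(Z)=0 gives ω₀ = 1/√(LC).
Step 2 — ω₀ = 1/√(0.0169·3.85e-05) = 1240 rad/s.
Step 3 — f₀ = ω₀/(2π) = 197.3 Hz.

f₀ = 197.3 Hz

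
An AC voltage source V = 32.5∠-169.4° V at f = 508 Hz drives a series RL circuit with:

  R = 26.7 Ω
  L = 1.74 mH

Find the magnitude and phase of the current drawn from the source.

Step 1 — Angular frequency: ω = 2π·f = 2π·508 = 3192 rad/s.
Step 2 — Component impedances:
  R: Z = R = 26.7 Ω
  L: Z = jωL = j·3192·0.00174 = 0 + j5.554 Ω
Step 3 — Series combination: Z_total = R + L = 26.7 + j5.554 Ω = 27.27∠11.8° Ω.
Step 4 — Source phasor: V = 32.5∠-169.4° V = -31.95 - j5.978 V.
Step 5 — Ohm's law: I = V / Z_total = (-31.95 - j5.978) / (26.7 + j5.554) = -1.191 + j0.02393 A.
Step 6 — Convert to polar: |I| = 1.192 A, ∠I = 178.8°.

I = 1.192∠178.8° A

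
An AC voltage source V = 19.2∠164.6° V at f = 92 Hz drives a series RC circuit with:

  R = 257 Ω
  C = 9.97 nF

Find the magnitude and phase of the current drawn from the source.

Step 1 — Angular frequency: ω = 2π·f = 2π·92 = 578.1 rad/s.
Step 2 — Component impedances:
  R: Z = R = 257 Ω
  C: Z = 1/(jωC) = -j/(ω·C) = 0 - j1.735e+05 Ω
Step 3 — Series combination: Z_total = R + C = 257 - j1.735e+05 Ω = 1.735e+05∠-89.9° Ω.
Step 4 — Source phasor: V = 19.2∠164.6° V = -18.51 + j5.099 V.
Step 5 — Ohm's law: I = V / Z_total = (-18.51 + j5.099) / (257 - j1.735e+05) = -2.954e-05 - j0.0001066 A.
Step 6 — Convert to polar: |I| = 0.0001107 A, ∠I = -105.5°.

I = 0.0001107∠-105.5° A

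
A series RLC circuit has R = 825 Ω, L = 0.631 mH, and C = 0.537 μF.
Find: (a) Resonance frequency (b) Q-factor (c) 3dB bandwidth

Step 1 — Resonance: ω₀ = 1/√(LC) = 1/√(0.000631·5.37e-07) = 5.432e+04 rad/s.
Step 2 — f₀ = ω₀/(2π) = 8646 Hz.
Step 3 — Series Q: Q = ω₀L/R = 5.432e+04·0.000631/825 = 0.04155.
Step 4 — Bandwidth: Δω = ω₀/Q = 1.307e+06 rad/s; BW = Δω/(2π) = 2.081e+05 Hz.

(a) f₀ = 8646 Hz  (b) Q = 0.04155  (c) BW = 2.081e+05 Hz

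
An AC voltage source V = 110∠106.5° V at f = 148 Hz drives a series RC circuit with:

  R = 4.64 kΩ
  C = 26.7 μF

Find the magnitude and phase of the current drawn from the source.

Step 1 — Angular frequency: ω = 2π·f = 2π·148 = 929.9 rad/s.
Step 2 — Component impedances:
  R: Z = R = 4640 Ω
  C: Z = 1/(jωC) = -j/(ω·C) = 0 - j40.28 Ω
Step 3 — Series combination: Z_total = R + C = 4640 - j40.28 Ω = 4640∠-0.5° Ω.
Step 4 — Source phasor: V = 110∠106.5° V = -31.24 + j105.5 V.
Step 5 — Ohm's law: I = V / Z_total = (-31.24 + j105.5) / (4640 - j40.28) = -0.00693 + j0.02267 A.
Step 6 — Convert to polar: |I| = 0.02371 A, ∠I = 107.0°.

I = 0.02371∠107.0° A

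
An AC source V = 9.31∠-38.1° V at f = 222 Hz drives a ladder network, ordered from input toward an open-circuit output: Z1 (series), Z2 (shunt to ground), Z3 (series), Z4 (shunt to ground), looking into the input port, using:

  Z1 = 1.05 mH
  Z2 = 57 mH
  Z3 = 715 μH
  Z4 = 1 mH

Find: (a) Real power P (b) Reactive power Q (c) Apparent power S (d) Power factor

Step 1 — Angular frequency: ω = 2π·f = 2π·222 = 1395 rad/s.
Step 2 — Component impedances:
  Z1: Z = jωL = j·1395·0.00105 = 0 + j1.465 Ω
  Z2: Z = jωL = j·1395·0.057 = 0 + j79.51 Ω
  Z3: Z = jωL = j·1395·0.000715 = 0 + j0.9973 Ω
  Z4: Z = jωL = j·1395·0.001 = 0 + j1.395 Ω
Step 3 — Ladder network (open output): work backward from the far end, alternating series and parallel combinations. Z_in = 0 + j3.787 Ω = 3.787∠90.0° Ω.
Step 4 — Source phasor: V = 9.31∠-38.1° V = 7.326 - j5.745 V.
Step 5 — Current: I = V / Z = -1.517 - j1.935 A = 2.458∠-128.1° A.
Step 6 — Complex power: S = V·I* = 0 + j22.89 VA.
Step 7 — Real power: P = Re(S) = 0 W.
Step 8 — Reactive power: Q = Im(S) = 22.89 VAR.
Step 9 — Apparent power: |S| = 22.89 VA.
Step 10 — Power factor: PF = P/|S| = 0 (lagging).

(a) P = 0 W  (b) Q = 22.89 VAR  (c) S = 22.89 VA  (d) PF = 0 (lagging)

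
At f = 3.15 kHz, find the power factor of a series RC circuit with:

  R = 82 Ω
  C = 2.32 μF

Step 1 — Angular frequency: ω = 2π·f = 2π·3150 = 1.979e+04 rad/s.
Step 2 — Component impedances:
  R: Z = R = 82 Ω
  C: Z = 1/(jωC) = -j/(ω·C) = 0 - j21.78 Ω
Step 3 — Series combination: Z_total = R + C = 82 - j21.78 Ω = 84.84∠-14.9° Ω.
Step 4 — Power factor: PF = cos(φ) = Re(Z)/|Z| = 82/84.84 = 0.9665.
Step 5 — Type: Im(Z) = -21.78 ⇒ leading (phase φ = -14.9°).

PF = 0.9665 (leading, φ = -14.9°)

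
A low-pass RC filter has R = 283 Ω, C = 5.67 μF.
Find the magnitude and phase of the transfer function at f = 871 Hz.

Step 1 — Angular frequency: ω = 2π·871 = 5473 rad/s.
Step 2 — Transfer function: H(jω) = 1/(1 + jωRC).
Step 3 — Denominator: 1 + jωRC = 1 + j·5473·283·5.67e-06 = 1 + j8.781.
Step 4 — H = 0.0128 - j0.1124.
Step 5 — Magnitude: |H| = 0.1131 (-18.9 dB); phase: φ = -83.5°.

|H| = 0.1131 (-18.9 dB), φ = -83.5°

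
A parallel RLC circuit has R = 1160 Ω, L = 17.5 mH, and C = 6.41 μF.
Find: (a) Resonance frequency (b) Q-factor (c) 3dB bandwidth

Step 1 — Resonance: ω₀ = 1/√(LC) = 1/√(0.0175·6.41e-06) = 2986 rad/s.
Step 2 — f₀ = ω₀/(2π) = 475.2 Hz.
Step 3 — Parallel Q: Q = R/(ω₀L) = 1160/(2986·0.0175) = 22.2.
Step 4 — Bandwidth: Δω = ω₀/Q = 134.5 rad/s; BW = Δω/(2π) = 21.4 Hz.

(a) f₀ = 475.2 Hz  (b) Q = 22.2  (c) BW = 21.4 Hz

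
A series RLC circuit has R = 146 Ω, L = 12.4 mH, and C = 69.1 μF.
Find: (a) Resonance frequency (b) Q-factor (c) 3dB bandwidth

Step 1 — Resonance condition Im(Z)=0 gives ω₀ = 1/√(LC).
Step 2 — ω₀ = 1/√(0.0124·6.91e-05) = 1080 rad/s.
Step 3 — f₀ = ω₀/(2π) = 171.9 Hz.
Step 4 — Series Q: Q = ω₀L/R = 1080·0.0124/146 = 0.09175.
Step 5 — 3dB bandwidth: Δω = ω₀/Q = 1.177e+04 rad/s; BW = Δω/(2π) = 1874 Hz.

(a) f₀ = 171.9 Hz  (b) Q = 0.09175  (c) BW = 1874 Hz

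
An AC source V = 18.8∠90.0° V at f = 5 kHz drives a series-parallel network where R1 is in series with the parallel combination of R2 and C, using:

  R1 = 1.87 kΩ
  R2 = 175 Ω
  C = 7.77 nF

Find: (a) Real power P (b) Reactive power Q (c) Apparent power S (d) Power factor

Step 1 — Angular frequency: ω = 2π·f = 2π·5000 = 3.142e+04 rad/s.
Step 2 — Component impedances:
  R1: Z = R = 1870 Ω
  R2: Z = R = 175 Ω
  C: Z = 1/(jωC) = -j/(ω·C) = 0 - j4097 Ω
Step 3 — Parallel branch: R2 || C = 1/(1/R2 + 1/C) = 174.7 - j7.462 Ω.
Step 4 — Series with R1: Z_total = R1 + (R2 || C) = 2045 - j7.462 Ω = 2045∠-0.2° Ω.
Step 5 — Source phasor: V = 18.8∠90.0° V = 0 + j18.8 V.
Step 6 — Current: I = V / Z = -3.355e-05 + j0.009194 A = 0.009195∠90.2° A.
Step 7 — Complex power: S = V·I* = 0.1729 - j0.0006308 VA.
Step 8 — Real power: P = Re(S) = 0.1729 W.
Step 9 — Reactive power: Q = Im(S) = -0.0006308 VAR.
Step 10 — Apparent power: |S| = 0.1729 VA.
Step 11 — Power factor: PF = P/|S| = 1 (leading).

(a) P = 0.1729 W  (b) Q = -0.0006308 VAR  (c) S = 0.1729 VA  (d) PF = 1 (leading)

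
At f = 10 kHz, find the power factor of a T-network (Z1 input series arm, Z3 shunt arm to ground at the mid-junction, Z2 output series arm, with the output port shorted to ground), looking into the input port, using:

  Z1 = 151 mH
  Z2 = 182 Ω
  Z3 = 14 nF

Step 1 — Angular frequency: ω = 2π·f = 2π·1e+04 = 6.283e+04 rad/s.
Step 2 — Component impedances:
  Z1: Z = jωL = j·6.283e+04·0.151 = 0 + j9488 Ω
  Z2: Z = R = 182 Ω
  Z3: Z = 1/(jωC) = -j/(ω·C) = 0 - j1137 Ω
Step 3 — With the output port shorted to ground, the output series arm Z2 runs from the junction to ground; the shunt arm Z3 also runs from the junction to ground. They appear in parallel: Z3 || Z2 = 177.5 - j28.41 Ω.
Step 4 — Series with input arm Z1: Z_in = Z1 + (Z3 || Z2) = 177.5 + j9459 Ω = 9461∠88.9° Ω.
Step 5 — Power factor: PF = cos(φ) = Re(Z)/|Z| = 177.5/9461 = 0.01876.
Step 6 — Type: Im(Z) = 9459 ⇒ lagging (phase φ = 88.9°).

PF = 0.01876 (lagging, φ = 88.9°)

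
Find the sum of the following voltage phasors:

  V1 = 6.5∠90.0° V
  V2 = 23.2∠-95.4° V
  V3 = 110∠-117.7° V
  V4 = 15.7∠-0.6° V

Step 1 — Convert each phasor to rectangular form:
  V1 = 6.5·(cos(90.0°) + j·sin(90.0°)) = 0 + j6.5 V
  V2 = 23.2·(cos(-95.4°) + j·sin(-95.4°)) = -2.183 - j23.1 V
  V3 = 110·(cos(-117.7°) + j·sin(-117.7°)) = -51.13 - j97.39 V
  V4 = 15.7·(cos(-0.6°) + j·sin(-0.6°)) = 15.7 - j0.1644 V
Step 2 — Sum components: V_total = -37.62 - j114.2 V.
Step 3 — Convert to polar: |V_total| = 120.2 V, ∠V_total = -108.2°.

V_total = 120.2∠-108.2° V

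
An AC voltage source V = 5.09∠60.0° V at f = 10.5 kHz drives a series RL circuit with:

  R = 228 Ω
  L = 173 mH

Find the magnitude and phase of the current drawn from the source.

Step 1 — Angular frequency: ω = 2π·f = 2π·1.05e+04 = 6.597e+04 rad/s.
Step 2 — Component impedances:
  R: Z = R = 228 Ω
  L: Z = jωL = j·6.597e+04·0.173 = 0 + j1.141e+04 Ω
Step 3 — Series combination: Z_total = R + L = 228 + j1.141e+04 Ω = 1.142e+04∠88.9° Ω.
Step 4 — Source phasor: V = 5.09∠60.0° V = 2.545 + j4.408 V.
Step 5 — Ohm's law: I = V / Z_total = (2.545 + j4.408) / (228 + j1.141e+04) = 0.0003905 - j0.0002152 A.
Step 6 — Convert to polar: |I| = 0.0004459 A, ∠I = -28.9°.

I = 0.0004459∠-28.9° A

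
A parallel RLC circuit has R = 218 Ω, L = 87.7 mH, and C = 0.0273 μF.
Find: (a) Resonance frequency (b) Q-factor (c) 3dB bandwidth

Step 1 — Resonance: ω₀ = 1/√(LC) = 1/√(0.0877·2.73e-08) = 2.044e+04 rad/s.
Step 2 — f₀ = ω₀/(2π) = 3253 Hz.
Step 3 — Parallel Q: Q = R/(ω₀L) = 218/(2.044e+04·0.0877) = 0.1216.
Step 4 — Bandwidth: Δω = ω₀/Q = 1.68e+05 rad/s; BW = Δω/(2π) = 2.674e+04 Hz.

(a) f₀ = 3253 Hz  (b) Q = 0.1216  (c) BW = 2.674e+04 Hz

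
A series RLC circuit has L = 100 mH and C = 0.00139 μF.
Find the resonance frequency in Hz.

Step 1 — Resonance condition Im(Z)=0 gives ω₀ = 1/√(LC).
Step 2 — ω₀ = 1/√(0.1·1.39e-09) = 8.482e+04 rad/s.
Step 3 — f₀ = ω₀/(2π) = 1.35e+04 Hz.

f₀ = 1.35e+04 Hz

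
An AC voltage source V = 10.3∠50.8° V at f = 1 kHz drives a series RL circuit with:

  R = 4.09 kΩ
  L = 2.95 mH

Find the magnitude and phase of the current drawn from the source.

Step 1 — Angular frequency: ω = 2π·f = 2π·1000 = 6283 rad/s.
Step 2 — Component impedances:
  R: Z = R = 4090 Ω
  L: Z = jωL = j·6283·0.00295 = 0 + j18.54 Ω
Step 3 — Series combination: Z_total = R + L = 4090 + j18.54 Ω = 4090∠0.3° Ω.
Step 4 — Source phasor: V = 10.3∠50.8° V = 6.51 + j7.982 V.
Step 5 — Ohm's law: I = V / Z_total = (6.51 + j7.982) / (4090 + j18.54) = 0.0016 + j0.001944 A.
Step 6 — Convert to polar: |I| = 0.002518 A, ∠I = 50.5°.

I = 0.002518∠50.5° A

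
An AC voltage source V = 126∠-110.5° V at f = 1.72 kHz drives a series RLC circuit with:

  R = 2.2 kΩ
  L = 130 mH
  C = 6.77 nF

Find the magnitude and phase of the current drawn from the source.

Step 1 — Angular frequency: ω = 2π·f = 2π·1720 = 1.081e+04 rad/s.
Step 2 — Component impedances:
  R: Z = R = 2200 Ω
  L: Z = jωL = j·1.081e+04·0.13 = 0 + j1405 Ω
  C: Z = 1/(jωC) = -j/(ω·C) = 0 - j1.367e+04 Ω
Step 3 — Series combination: Z_total = R + L + C = 2200 - j1.226e+04 Ω = 1.246e+04∠-79.8° Ω.
Step 4 — Source phasor: V = 126∠-110.5° V = -44.13 - j118 V.
Step 5 — Ohm's law: I = V / Z_total = (-44.13 - j118) / (2200 - j1.226e+04) = 0.008699 - j0.005159 A.
Step 6 — Convert to polar: |I| = 0.01011 A, ∠I = -30.7°.

I = 0.01011∠-30.7° A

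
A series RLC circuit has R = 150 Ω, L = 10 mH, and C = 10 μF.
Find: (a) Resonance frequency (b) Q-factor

Step 1 — Resonance condition Im(Z)=0 gives ω₀ = 1/√(LC).
Step 2 — ω₀ = 1/√(0.01·1e-05) = 3162 rad/s.
Step 3 — f₀ = ω₀/(2π) = 503.3 Hz.
Step 4 — Series Q: Q = ω₀L/R = 3162·0.01/150 = 0.2108.

(a) f₀ = 503.3 Hz  (b) Q = 0.2108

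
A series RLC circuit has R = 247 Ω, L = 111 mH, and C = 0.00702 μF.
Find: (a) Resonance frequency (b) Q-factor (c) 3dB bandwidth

Step 1 — Resonance condition Im(Z)=0 gives ω₀ = 1/√(LC).
Step 2 — ω₀ = 1/√(0.111·7.02e-09) = 3.582e+04 rad/s.
Step 3 — f₀ = ω₀/(2π) = 5702 Hz.
Step 4 — Series Q: Q = ω₀L/R = 3.582e+04·0.111/247 = 16.1.
Step 5 — 3dB bandwidth: Δω = ω₀/Q = 2225 rad/s; BW = Δω/(2π) = 354.2 Hz.

(a) f₀ = 5702 Hz  (b) Q = 16.1  (c) BW = 354.2 Hz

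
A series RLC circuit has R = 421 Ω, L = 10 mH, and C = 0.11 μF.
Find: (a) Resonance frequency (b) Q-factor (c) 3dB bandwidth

Step 1 — Resonance: ω₀ = 1/√(LC) = 1/√(0.01·1.1e-07) = 3.015e+04 rad/s.
Step 2 — f₀ = ω₀/(2π) = 4799 Hz.
Step 3 — Series Q: Q = ω₀L/R = 3.015e+04·0.01/421 = 0.7162.
Step 4 — Bandwidth: Δω = ω₀/Q = 4.21e+04 rad/s; BW = Δω/(2π) = 6700 Hz.

(a) f₀ = 4799 Hz  (b) Q = 0.7162  (c) BW = 6700 Hz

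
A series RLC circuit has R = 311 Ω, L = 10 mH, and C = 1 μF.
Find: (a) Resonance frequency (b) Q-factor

Step 1 — Resonance condition Im(Z)=0 gives ω₀ = 1/√(LC).
Step 2 — ω₀ = 1/√(0.01·1e-06) = 1e+04 rad/s.
Step 3 — f₀ = ω₀/(2π) = 1592 Hz.
Step 4 — Series Q: Q = ω₀L/R = 1e+04·0.01/311 = 0.3215.

(a) f₀ = 1592 Hz  (b) Q = 0.3215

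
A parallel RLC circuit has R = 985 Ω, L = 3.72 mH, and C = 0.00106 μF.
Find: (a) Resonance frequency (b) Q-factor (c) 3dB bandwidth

Step 1 — Resonance: ω₀ = 1/√(LC) = 1/√(0.00372·1.06e-09) = 5.036e+05 rad/s.
Step 2 — f₀ = ω₀/(2π) = 8.015e+04 Hz.
Step 3 — Parallel Q: Q = R/(ω₀L) = 985/(5.036e+05·0.00372) = 0.5258.
Step 4 — Bandwidth: Δω = ω₀/Q = 9.578e+05 rad/s; BW = Δω/(2π) = 1.524e+05 Hz.

(a) f₀ = 8.015e+04 Hz  (b) Q = 0.5258  (c) BW = 1.524e+05 Hz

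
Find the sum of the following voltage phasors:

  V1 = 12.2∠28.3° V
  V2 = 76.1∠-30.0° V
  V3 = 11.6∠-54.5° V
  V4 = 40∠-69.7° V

Step 1 — Convert each phasor to rectangular form:
  V1 = 12.2·(cos(28.3°) + j·sin(28.3°)) = 10.74 + j5.784 V
  V2 = 76.1·(cos(-30.0°) + j·sin(-30.0°)) = 65.9 - j38.05 V
  V3 = 11.6·(cos(-54.5°) + j·sin(-54.5°)) = 6.736 - j9.444 V
  V4 = 40·(cos(-69.7°) + j·sin(-69.7°)) = 13.88 - j37.52 V
Step 2 — Sum components: V_total = 97.26 - j79.23 V.
Step 3 — Convert to polar: |V_total| = 125.4 V, ∠V_total = -39.2°.

V_total = 125.4∠-39.2° V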